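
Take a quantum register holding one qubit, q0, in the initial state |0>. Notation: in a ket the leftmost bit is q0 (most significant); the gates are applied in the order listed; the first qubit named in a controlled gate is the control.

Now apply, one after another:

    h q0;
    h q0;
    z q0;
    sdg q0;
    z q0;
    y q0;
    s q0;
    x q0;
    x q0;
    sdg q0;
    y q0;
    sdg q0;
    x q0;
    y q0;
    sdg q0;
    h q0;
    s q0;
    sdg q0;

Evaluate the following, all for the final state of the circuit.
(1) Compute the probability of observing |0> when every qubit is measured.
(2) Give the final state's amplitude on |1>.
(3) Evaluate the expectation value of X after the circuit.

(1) Outcome |0> occurs with probability 1/2. Key observation: the block from step 6 through step 11 cancels to the identity and can be dropped.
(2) The amplitude on |1> is -sqrt(2)*I/2.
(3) The expectation value of X is 1.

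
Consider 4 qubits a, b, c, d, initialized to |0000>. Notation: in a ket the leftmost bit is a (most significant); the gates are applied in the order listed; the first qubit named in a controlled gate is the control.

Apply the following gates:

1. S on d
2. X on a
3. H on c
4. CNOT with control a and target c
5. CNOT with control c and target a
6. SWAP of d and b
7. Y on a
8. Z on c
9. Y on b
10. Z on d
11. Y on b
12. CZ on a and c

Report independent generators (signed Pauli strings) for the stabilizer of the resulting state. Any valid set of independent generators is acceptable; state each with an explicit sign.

The stabilizer group can be generated by -XIXI, +ZIZI, +IZII, +IIIZ, among other valid generating sets.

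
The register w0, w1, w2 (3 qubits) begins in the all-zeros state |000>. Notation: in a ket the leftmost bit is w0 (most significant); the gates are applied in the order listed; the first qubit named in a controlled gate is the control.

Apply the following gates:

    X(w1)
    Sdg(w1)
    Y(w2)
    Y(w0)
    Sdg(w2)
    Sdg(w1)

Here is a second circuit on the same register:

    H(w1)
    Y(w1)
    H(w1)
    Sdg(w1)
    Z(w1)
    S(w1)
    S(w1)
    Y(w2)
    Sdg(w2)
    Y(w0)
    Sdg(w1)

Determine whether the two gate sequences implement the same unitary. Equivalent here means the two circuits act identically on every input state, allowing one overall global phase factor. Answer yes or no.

No, they are not equivalent — no single phase factor reconciles the two unitaries.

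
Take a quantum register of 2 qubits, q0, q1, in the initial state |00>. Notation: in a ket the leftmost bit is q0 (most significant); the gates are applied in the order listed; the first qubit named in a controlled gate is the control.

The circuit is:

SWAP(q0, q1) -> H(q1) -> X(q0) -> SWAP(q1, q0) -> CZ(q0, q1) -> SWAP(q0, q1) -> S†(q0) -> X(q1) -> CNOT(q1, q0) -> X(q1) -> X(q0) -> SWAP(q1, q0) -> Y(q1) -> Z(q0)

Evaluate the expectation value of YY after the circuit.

In the final state, YY has expectation 1.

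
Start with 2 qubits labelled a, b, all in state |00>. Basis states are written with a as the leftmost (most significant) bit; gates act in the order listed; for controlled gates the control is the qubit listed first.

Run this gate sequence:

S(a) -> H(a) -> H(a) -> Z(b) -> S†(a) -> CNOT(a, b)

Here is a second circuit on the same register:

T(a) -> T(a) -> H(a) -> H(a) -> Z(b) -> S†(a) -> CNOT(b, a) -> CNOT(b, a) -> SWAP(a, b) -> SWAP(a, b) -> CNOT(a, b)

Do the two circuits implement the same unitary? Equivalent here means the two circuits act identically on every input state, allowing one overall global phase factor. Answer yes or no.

Yes: on every input state the two circuits agree up to one overall phase factor.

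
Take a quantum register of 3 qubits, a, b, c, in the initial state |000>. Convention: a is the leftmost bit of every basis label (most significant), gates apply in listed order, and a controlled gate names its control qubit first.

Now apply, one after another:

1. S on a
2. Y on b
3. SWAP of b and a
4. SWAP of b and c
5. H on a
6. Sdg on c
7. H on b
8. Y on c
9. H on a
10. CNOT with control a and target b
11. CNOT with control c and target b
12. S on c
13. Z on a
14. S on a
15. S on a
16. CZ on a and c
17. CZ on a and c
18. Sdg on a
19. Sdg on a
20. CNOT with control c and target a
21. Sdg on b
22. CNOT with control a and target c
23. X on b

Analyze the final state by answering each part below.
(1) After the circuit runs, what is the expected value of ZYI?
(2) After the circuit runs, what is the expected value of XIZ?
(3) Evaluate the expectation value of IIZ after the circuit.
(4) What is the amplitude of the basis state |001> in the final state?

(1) The observable ZYI averages to 1. Key observation: steps 14-19 multiply out to the identity, so the circuit reduces to the remaining gates.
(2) The observable XIZ averages to 0.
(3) The expectation value of IIZ is -1.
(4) |001> carries amplitude sqrt(2)/2 in the final state.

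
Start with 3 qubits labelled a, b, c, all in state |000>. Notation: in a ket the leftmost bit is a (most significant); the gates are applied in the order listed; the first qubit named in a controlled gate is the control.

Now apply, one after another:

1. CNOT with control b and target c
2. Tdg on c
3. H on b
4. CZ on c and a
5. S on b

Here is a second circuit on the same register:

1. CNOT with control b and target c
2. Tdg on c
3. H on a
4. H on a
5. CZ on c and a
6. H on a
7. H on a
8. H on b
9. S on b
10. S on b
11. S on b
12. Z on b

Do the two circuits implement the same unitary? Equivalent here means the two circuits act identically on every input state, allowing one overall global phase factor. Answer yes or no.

Yes: on every input state the two circuits agree up to one overall phase factor.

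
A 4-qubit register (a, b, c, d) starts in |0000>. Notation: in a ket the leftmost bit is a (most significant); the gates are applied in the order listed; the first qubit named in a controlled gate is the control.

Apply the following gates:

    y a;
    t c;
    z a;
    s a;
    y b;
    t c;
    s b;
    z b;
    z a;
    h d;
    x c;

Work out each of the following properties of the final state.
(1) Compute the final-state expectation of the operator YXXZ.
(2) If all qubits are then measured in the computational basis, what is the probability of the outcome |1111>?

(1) The expectation value of YXXZ is 0.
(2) A full measurement returns |1111> with probability 1/2.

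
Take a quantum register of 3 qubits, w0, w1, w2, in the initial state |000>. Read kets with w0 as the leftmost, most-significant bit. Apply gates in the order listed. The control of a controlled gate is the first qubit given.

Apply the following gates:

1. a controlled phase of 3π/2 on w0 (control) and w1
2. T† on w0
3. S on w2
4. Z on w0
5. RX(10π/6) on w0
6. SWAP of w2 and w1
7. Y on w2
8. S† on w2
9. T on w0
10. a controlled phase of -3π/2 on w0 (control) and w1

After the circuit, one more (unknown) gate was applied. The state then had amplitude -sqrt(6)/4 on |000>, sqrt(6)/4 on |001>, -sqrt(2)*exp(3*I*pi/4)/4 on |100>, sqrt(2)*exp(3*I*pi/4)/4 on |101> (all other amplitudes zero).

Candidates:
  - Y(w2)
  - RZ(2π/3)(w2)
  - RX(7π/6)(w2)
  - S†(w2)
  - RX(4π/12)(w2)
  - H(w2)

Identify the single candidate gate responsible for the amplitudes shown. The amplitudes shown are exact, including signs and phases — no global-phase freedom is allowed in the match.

The unique candidate consistent with the amplitudes is H(w2).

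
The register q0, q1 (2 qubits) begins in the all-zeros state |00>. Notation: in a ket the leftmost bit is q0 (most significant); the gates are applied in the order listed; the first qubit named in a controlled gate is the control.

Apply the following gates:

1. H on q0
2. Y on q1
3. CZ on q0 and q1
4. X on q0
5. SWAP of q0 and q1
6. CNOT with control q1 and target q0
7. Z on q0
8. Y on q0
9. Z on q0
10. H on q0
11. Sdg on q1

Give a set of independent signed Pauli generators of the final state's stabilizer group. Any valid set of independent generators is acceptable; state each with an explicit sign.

The stabilizer group can be generated by +XZ, -ZY, among other valid generating sets.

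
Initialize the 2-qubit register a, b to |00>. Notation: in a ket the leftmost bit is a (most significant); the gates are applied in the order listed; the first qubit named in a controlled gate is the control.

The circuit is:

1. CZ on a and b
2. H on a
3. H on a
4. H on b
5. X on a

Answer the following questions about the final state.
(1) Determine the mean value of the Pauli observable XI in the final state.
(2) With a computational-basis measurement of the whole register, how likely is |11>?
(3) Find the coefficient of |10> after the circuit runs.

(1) The expectation value of XI is 0. Key observation: gates 2-3 undo each other exactly, leaving only the rest of the circuit to track.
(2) Outcome |11> occurs with probability 1/2.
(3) The final state's coefficient on |10> equals sqrt(2)/2.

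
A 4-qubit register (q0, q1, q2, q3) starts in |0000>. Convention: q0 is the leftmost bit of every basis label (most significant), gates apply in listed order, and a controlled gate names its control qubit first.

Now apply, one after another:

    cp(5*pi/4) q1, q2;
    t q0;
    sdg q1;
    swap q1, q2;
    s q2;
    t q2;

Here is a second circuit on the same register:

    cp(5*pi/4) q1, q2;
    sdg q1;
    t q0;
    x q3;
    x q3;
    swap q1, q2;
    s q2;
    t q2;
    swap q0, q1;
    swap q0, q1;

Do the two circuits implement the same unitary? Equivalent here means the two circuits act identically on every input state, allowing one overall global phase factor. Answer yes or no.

Yes, they are equivalent — the unitaries differ by at most a global phase.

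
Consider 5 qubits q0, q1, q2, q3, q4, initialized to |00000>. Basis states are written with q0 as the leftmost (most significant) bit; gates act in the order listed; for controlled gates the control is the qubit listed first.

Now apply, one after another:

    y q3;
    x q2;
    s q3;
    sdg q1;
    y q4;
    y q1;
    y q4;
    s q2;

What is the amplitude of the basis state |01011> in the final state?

|01011> carries amplitude 0 in the final state.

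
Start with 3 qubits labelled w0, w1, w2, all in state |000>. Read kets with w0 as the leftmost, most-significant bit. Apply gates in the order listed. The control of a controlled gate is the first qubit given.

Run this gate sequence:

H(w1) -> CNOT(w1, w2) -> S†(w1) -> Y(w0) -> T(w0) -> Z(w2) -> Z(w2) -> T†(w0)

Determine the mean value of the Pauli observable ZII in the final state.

In the final state, ZII has expectation -1. Key observation: steps 5-8 multiply out to the identity, so the circuit reduces to the remaining gates.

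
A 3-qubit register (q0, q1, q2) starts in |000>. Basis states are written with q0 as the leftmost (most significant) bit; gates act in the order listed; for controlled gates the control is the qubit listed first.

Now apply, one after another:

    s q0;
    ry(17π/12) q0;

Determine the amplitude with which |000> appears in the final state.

The final state's coefficient on |000> equals -sqrt(3*sqrt(2) + 6)/4 + sqrt(2 - sqrt(2))/4.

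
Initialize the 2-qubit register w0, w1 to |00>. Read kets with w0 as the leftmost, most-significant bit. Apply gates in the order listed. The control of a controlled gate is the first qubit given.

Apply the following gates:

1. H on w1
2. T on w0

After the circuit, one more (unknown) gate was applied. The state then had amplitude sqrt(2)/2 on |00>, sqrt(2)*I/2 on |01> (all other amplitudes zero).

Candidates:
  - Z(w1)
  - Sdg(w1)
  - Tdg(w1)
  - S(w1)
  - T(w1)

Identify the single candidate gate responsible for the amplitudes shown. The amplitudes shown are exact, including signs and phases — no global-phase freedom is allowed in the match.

It was S(w1) that produced the state shown.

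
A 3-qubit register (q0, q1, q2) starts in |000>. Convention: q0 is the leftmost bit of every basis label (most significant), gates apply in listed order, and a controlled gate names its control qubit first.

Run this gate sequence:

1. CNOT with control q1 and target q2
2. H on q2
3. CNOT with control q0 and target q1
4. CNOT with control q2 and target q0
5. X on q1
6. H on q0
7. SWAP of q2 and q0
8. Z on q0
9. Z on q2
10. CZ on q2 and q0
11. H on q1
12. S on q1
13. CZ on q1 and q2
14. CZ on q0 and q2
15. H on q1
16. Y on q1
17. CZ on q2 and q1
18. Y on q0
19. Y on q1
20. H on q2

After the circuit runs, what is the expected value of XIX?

In the final state, XIX has expectation 1.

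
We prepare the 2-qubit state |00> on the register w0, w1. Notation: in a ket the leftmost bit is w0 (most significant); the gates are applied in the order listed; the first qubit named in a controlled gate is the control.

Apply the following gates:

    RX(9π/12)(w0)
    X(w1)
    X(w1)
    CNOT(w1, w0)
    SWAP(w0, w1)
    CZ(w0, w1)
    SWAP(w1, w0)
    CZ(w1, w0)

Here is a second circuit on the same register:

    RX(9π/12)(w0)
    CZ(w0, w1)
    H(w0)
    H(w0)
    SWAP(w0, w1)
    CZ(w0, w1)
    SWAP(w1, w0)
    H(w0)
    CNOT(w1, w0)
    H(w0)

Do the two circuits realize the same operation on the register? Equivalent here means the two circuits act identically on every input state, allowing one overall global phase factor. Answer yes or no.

No, they are not equivalent — no single phase factor reconciles the two unitaries.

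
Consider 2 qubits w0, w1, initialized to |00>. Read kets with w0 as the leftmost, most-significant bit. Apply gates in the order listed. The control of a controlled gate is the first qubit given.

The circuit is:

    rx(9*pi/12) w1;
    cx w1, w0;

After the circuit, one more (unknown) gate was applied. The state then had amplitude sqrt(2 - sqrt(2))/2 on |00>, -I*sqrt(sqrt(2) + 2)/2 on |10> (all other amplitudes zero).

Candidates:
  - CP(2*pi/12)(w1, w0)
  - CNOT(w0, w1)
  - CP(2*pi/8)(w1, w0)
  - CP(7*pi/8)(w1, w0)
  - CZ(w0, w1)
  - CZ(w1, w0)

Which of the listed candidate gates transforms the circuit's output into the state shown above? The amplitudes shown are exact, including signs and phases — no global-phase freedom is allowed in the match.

The applied gate was CNOT(w0, w1).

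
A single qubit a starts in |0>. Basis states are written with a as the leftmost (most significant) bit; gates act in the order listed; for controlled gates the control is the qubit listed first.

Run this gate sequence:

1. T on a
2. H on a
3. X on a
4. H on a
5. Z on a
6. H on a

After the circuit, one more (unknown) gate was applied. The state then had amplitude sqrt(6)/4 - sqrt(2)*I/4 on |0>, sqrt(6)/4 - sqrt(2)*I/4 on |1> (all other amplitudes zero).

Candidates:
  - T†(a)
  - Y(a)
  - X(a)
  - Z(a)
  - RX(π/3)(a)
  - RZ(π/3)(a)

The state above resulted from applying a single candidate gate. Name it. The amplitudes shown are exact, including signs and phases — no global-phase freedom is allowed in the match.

The unique candidate consistent with the amplitudes is RX(π/3)(a). Key observation: gates 2-5 undo each other exactly, leaving only the rest of the circuit to track.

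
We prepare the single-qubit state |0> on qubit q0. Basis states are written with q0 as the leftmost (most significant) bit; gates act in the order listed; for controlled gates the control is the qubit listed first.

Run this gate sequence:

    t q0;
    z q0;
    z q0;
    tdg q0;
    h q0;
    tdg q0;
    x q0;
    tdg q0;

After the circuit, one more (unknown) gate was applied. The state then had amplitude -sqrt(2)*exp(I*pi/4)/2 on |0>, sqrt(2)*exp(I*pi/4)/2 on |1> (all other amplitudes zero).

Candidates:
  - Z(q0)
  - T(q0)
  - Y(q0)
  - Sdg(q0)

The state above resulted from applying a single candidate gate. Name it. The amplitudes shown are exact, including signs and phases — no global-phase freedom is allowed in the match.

It was Y(q0) that produced the state shown. Key observation: the block from step 1 through step 4 cancels to the identity and can be dropped.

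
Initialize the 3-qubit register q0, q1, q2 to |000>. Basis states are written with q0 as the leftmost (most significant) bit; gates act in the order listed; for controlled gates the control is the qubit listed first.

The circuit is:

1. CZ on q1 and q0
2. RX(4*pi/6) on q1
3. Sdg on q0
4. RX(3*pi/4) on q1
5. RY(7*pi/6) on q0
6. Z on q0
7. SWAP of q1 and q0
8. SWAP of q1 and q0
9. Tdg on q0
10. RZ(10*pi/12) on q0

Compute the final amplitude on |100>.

|100> carries amplitude (-sqrt(12 - 6*sqrt(2))/16 - sqrt(4 - 2*sqrt(2))/16 + sqrt(6*sqrt(2) + 12)/16 + 3*sqrt(2*sqrt(2) + 4)/16)*exp(I*pi/6) in the final state.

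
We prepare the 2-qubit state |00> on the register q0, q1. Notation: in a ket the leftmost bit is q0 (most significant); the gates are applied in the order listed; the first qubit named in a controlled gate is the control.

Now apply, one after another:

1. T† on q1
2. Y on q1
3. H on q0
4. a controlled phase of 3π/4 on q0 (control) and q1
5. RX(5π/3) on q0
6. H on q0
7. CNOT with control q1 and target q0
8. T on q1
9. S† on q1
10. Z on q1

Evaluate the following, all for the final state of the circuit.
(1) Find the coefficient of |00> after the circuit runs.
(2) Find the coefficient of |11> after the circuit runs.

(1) The amplitude on |00> is 0.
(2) The amplitude on |11> is -sqrt(3)/4 - I/4 + exp(3*I*pi/4)/4 + sqrt(3)*exp(I*pi/4)/4.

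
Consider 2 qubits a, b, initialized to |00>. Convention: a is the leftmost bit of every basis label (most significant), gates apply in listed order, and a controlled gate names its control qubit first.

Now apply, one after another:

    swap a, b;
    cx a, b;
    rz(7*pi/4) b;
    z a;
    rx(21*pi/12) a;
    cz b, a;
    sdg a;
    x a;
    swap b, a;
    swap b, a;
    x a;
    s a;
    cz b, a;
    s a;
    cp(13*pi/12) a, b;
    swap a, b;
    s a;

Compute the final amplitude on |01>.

The final state's coefficient on |01> equals -sqrt(2 - sqrt(2))*exp(I*pi/8)/2. Key observation: steps 6-13 multiply out to the identity, so the circuit reduces to the remaining gates.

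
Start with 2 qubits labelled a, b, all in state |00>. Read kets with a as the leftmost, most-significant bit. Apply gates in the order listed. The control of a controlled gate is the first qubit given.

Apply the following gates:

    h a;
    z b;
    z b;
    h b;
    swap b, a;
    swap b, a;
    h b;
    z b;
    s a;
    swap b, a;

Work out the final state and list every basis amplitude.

The resulting statevector has amplitude sqrt(2)/2 on |00>, sqrt(2)*I/2 on |01>, 0 on |10>, 0 on |11>. Key observation: steps 3-8 multiply out to the identity, so the circuit reduces to the remaining gates.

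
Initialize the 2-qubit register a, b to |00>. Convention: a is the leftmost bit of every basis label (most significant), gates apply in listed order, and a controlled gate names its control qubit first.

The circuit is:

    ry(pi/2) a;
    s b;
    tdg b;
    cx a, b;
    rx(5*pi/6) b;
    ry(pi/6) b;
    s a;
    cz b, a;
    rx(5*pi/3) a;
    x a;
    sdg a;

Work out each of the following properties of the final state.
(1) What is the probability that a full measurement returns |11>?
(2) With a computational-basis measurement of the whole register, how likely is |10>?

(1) Outcome |11> occurs with probability sqrt(3)/16 + 11/32.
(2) A full measurement returns |10> with probability sqrt(3)/16 + 5/32.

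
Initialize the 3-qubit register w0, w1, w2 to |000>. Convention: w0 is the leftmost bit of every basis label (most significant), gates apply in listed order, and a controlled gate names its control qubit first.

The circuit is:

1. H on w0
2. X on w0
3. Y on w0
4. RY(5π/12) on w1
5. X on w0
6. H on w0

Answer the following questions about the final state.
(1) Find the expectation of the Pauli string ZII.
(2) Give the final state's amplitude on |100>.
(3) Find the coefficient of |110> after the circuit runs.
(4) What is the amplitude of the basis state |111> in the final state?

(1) In the final state, ZII has expectation -1.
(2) The amplitude on |100> is I*sqrt(6 - 3*sqrt(2))/4 + I*sqrt(sqrt(2) + 2)/4.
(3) The final state's coefficient on |110> equals -I*sqrt(2 - sqrt(2))/4 + I*sqrt(3*sqrt(2) + 6)/4.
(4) |111> carries amplitude 0 in the final state.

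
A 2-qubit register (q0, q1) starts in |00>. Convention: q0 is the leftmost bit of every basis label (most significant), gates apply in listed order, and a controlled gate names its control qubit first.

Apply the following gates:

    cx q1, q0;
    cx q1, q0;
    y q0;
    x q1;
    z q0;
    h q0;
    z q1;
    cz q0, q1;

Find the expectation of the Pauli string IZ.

In the final state, IZ has expectation -1. Key observation: steps 1-2 multiply out to the identity, so the circuit reduces to the remaining gates.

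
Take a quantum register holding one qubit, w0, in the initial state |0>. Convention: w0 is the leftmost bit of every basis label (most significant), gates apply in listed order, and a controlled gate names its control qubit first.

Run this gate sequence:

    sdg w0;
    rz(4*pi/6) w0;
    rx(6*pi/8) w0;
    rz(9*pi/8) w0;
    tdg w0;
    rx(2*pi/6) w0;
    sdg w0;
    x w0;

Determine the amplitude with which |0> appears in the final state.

|0> carries amplitude -sqrt(3)*sqrt(sqrt(2)/4 + 1/2)*exp(-I*pi/48)/2 - sqrt(1/2 - sqrt(2)/4)*exp(-43*I*pi/48)/2 in the final state.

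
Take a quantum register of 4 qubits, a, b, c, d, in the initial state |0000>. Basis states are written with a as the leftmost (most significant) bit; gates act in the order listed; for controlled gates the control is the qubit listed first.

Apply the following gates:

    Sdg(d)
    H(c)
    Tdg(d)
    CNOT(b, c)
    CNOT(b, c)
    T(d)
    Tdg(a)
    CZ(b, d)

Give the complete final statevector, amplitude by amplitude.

The resulting statevector has amplitude sqrt(2)/2 on |0000>, sqrt(2)/2 on |0010>, and 0 on every other basis state. Key observation: the block from step 3 through step 6 cancels to the identity and can be dropped.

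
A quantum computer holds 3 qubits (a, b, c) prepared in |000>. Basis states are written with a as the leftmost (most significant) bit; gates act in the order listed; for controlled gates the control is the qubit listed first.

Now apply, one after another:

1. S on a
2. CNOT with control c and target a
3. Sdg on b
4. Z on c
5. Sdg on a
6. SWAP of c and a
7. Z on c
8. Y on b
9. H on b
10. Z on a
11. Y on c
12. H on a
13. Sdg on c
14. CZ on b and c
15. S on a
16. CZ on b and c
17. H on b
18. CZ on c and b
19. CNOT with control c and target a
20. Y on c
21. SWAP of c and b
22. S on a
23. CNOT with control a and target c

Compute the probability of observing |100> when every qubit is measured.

The probability of measuring |100> is 1/2.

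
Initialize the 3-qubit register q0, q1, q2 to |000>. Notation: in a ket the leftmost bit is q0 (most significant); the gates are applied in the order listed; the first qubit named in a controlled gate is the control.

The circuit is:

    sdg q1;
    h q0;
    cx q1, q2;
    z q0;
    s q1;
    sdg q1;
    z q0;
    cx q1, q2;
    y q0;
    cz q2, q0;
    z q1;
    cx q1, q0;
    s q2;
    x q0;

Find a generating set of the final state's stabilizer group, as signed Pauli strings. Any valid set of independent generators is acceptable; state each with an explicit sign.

The stabilizer group can be generated by -XII, +IZI, +IIZ, among other valid generating sets. Key observation: the block from step 3 through step 8 cancels to the identity and can be dropped.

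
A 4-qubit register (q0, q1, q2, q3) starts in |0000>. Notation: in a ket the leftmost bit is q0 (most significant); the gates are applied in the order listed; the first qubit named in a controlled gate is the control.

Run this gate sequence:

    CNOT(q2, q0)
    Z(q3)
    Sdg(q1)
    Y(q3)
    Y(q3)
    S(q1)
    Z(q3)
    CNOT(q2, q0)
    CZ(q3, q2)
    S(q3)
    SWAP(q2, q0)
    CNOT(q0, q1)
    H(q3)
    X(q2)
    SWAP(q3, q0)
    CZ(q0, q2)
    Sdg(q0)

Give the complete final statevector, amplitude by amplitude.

The resulting statevector has amplitude sqrt(2)/2 on |0010>, sqrt(2)*I/2 on |1010>, and 0 on every other basis state.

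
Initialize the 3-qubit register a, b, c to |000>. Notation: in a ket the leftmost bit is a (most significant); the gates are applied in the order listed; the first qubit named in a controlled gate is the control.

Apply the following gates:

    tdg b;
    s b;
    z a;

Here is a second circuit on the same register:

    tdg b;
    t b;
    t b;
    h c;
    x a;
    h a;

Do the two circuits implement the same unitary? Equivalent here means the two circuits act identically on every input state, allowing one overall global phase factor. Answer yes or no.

No — the two circuits implement different unitaries, even allowing a global phase.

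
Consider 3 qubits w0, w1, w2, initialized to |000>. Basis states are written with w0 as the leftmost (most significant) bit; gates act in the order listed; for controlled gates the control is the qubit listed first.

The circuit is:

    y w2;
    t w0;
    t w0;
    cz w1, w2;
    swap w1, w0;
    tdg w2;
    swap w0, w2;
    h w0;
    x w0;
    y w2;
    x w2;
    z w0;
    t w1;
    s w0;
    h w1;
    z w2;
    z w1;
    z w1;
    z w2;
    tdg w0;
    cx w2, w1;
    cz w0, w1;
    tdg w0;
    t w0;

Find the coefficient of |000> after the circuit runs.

The final state's coefficient on |000> equals -exp(3*I*pi/4)/2.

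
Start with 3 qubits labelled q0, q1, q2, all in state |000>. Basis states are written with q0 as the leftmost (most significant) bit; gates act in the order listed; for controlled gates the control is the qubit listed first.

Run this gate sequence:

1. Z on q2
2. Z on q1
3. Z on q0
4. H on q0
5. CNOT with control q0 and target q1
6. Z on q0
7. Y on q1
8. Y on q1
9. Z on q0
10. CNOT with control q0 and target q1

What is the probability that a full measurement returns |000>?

A full measurement returns |000> with probability 1/2. Key observation: steps 5-10 multiply out to the identity, so the circuit reduces to the remaining gates.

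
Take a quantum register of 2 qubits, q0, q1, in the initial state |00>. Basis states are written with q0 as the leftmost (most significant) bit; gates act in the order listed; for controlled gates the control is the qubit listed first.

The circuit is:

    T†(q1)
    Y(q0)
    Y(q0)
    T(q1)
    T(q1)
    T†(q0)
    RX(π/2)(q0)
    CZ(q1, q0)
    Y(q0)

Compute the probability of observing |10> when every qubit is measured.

Outcome |10> occurs with probability 1/2. Key observation: gates 1-4 undo each other exactly, leaving only the rest of the circuit to track.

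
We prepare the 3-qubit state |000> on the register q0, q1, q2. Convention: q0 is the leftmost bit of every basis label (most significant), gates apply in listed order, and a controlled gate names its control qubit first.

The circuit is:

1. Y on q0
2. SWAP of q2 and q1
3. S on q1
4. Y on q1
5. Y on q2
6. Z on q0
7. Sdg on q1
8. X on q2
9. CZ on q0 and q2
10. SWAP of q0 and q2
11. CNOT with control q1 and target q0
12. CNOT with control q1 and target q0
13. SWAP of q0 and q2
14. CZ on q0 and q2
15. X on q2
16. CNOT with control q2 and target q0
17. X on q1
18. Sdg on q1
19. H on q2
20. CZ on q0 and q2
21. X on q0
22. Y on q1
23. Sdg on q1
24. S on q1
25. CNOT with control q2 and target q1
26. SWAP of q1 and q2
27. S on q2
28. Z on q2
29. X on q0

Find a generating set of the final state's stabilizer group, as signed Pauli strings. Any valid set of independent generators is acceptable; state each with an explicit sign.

The final state is stabilized by the group generated by +IXY, +ZII, -IZZ; other independent generating sets are equally valid. Key observation: steps 8-15 multiply out to the identity, so the circuit reduces to the remaining gates.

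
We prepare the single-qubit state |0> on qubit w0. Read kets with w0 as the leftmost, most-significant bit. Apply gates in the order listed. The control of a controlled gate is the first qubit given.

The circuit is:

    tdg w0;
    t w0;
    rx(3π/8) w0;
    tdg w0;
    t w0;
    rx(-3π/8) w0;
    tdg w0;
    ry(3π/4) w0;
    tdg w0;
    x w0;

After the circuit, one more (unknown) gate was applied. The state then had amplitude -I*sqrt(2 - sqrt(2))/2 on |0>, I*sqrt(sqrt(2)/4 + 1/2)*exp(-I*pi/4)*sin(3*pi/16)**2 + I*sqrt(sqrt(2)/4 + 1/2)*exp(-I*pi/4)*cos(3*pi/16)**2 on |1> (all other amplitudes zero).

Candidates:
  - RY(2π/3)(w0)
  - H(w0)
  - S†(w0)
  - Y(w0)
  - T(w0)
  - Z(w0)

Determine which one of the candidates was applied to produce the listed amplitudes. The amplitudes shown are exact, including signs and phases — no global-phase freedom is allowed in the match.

The applied gate was Y(w0).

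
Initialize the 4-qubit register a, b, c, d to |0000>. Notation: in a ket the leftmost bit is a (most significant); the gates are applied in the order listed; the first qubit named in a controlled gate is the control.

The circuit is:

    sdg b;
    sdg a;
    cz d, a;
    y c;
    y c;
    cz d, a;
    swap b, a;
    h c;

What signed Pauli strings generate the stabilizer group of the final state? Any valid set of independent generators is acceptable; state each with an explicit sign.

The final state is stabilized by the group generated by +IIXI, +ZIII, +IZII, +IIIZ; other independent generating sets are equally valid. Key observation: steps 3-6 multiply out to the identity, so the circuit reduces to the remaining gates.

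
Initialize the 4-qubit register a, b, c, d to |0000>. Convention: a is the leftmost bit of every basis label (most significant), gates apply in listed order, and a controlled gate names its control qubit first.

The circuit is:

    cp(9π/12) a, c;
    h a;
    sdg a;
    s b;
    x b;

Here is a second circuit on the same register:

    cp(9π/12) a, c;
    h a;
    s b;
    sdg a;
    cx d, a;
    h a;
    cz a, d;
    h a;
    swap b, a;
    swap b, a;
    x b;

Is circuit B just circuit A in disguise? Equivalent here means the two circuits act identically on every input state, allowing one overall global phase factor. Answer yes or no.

Yes: on every input state the two circuits agree up to one overall phase factor.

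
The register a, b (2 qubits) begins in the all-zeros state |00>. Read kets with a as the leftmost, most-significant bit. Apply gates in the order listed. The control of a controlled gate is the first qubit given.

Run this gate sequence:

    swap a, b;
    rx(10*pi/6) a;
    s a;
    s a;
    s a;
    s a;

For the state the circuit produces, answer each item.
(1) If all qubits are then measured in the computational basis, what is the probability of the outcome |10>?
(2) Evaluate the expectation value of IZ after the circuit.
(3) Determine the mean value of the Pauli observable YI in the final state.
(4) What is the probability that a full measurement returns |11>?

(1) The probability of measuring |10> is 1/4. Key observation: steps 3-6 multiply out to the identity, so the circuit reduces to the remaining gates.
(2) The observable IZ averages to 1.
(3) The expectation value of YI is sqrt(3)/2.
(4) A full measurement returns |11> with probability 0.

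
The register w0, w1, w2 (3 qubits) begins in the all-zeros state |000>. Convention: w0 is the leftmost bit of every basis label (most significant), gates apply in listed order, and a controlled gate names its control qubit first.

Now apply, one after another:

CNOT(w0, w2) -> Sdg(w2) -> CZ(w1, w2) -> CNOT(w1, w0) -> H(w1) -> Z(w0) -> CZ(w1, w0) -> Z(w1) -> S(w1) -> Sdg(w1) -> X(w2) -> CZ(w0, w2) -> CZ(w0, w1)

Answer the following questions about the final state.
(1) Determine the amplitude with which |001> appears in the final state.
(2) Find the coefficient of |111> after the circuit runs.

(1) |001> carries amplitude sqrt(2)/2 in the final state. Key observation: the block from step 9 through step 10 cancels to the identity and can be dropped.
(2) |111> carries amplitude 0 in the final state.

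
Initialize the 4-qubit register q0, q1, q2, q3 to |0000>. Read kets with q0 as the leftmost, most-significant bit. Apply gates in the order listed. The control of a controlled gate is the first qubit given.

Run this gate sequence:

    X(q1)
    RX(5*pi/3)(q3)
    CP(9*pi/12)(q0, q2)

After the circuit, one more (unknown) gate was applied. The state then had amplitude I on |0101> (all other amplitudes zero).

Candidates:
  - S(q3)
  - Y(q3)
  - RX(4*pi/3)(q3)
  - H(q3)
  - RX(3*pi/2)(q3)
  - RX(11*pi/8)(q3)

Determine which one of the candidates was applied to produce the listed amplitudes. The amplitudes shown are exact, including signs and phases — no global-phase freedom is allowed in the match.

It was RX(4*pi/3)(q3) that produced the state shown.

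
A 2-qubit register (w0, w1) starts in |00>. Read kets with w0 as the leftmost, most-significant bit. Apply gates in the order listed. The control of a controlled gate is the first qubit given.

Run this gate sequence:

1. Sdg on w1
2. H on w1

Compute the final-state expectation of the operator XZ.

The expectation value of XZ is 0.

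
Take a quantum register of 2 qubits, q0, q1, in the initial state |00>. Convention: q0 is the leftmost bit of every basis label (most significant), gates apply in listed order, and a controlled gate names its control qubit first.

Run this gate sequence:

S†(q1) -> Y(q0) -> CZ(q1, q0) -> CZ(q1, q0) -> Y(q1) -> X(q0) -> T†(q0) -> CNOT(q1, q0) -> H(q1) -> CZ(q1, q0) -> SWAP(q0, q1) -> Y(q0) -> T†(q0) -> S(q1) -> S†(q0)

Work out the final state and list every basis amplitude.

After the circuit, the state carries amplitude 0 on |00>, -sqrt(2)/2 on |01>, 0 on |10>, -sqrt(2)*exp(I*pi/4)/2 on |11>.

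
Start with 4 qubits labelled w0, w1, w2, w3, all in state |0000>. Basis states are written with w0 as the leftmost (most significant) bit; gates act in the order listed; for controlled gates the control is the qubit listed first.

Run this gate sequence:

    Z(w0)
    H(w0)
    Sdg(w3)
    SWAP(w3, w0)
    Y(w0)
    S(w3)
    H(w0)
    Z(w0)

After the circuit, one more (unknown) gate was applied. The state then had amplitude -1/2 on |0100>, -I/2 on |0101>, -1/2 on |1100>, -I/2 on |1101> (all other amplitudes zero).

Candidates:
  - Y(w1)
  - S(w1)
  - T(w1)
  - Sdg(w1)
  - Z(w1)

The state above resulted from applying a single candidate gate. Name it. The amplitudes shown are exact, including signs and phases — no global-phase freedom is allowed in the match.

The unique candidate consistent with the amplitudes is Y(w1).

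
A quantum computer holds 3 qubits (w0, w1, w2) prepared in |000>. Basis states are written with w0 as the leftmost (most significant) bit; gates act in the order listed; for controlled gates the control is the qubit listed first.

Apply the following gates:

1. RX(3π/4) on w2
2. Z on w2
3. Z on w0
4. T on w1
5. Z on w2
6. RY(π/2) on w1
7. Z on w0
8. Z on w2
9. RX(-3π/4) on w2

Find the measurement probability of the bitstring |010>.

Outcome |010> occurs with probability 1/4.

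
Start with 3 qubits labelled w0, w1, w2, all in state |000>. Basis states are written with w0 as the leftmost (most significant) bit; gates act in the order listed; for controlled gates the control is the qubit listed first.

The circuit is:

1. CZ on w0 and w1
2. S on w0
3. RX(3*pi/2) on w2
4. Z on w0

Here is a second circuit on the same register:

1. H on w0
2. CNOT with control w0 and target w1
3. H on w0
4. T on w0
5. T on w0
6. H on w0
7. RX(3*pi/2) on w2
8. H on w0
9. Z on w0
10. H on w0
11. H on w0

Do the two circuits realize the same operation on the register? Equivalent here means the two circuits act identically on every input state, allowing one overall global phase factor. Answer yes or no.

No — the two circuits implement different unitaries, even allowing a global phase.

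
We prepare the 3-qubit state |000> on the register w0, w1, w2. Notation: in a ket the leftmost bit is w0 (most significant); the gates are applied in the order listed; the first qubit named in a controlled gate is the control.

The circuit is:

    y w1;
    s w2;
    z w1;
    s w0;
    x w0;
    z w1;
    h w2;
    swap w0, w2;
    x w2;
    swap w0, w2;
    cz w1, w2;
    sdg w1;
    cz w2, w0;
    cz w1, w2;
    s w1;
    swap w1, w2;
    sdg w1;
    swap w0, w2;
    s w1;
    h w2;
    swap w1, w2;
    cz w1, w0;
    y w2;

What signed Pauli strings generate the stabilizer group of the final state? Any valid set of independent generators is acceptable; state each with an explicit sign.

The stabilizer group can be generated by -IXI, -IIX, -ZII, among other valid generating sets.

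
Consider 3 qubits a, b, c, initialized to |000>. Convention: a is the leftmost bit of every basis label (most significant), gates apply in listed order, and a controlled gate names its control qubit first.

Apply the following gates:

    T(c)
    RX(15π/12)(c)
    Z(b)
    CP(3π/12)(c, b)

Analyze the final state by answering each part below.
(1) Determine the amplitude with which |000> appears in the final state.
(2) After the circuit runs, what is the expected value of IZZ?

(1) The amplitude on |000> is -sqrt(2 - sqrt(2))/2.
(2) The expectation value of IZZ is -sqrt(2)/2.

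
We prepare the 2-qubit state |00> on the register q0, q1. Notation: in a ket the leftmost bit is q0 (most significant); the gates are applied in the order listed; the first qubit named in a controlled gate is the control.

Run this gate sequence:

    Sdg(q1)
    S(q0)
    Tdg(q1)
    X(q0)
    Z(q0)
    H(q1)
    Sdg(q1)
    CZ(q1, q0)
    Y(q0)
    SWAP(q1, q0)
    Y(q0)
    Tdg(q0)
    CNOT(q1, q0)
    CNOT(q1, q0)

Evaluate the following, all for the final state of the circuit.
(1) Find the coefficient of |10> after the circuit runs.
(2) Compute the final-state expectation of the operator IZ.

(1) The final state's coefficient on |10> equals sqrt(2)*exp(3*I*pi/4)/2.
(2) In the final state, IZ has expectation 1.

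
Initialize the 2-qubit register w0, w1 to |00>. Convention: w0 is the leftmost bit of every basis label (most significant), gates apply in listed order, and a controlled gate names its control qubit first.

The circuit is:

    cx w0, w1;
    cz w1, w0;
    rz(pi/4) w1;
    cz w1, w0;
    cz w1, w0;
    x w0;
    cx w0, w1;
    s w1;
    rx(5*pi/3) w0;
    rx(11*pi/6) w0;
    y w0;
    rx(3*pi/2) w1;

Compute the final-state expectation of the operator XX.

In the final state, XX has expectation 0. Key observation: gates 4-5 undo each other exactly, leaving only the rest of the circuit to track.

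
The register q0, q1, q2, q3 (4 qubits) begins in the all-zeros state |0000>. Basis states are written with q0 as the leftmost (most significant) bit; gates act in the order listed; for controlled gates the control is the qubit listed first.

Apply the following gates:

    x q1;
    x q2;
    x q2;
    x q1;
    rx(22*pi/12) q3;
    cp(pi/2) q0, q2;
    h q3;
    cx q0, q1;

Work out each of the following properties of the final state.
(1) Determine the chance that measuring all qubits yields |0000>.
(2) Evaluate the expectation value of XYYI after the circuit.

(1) A full measurement returns |0000> with probability 1/2. Key observation: steps 1-4 multiply out to the identity, so the circuit reduces to the remaining gates.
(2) The observable XYYI averages to 0.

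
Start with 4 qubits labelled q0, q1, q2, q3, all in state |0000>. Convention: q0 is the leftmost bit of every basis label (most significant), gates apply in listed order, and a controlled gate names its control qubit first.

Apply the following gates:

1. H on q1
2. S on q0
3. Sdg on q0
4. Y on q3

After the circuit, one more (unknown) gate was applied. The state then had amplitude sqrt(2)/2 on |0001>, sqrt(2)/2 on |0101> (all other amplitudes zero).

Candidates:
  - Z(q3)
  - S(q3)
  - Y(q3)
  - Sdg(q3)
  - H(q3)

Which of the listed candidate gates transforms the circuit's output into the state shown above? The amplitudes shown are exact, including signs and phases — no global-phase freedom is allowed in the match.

The unique candidate consistent with the amplitudes is Sdg(q3).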